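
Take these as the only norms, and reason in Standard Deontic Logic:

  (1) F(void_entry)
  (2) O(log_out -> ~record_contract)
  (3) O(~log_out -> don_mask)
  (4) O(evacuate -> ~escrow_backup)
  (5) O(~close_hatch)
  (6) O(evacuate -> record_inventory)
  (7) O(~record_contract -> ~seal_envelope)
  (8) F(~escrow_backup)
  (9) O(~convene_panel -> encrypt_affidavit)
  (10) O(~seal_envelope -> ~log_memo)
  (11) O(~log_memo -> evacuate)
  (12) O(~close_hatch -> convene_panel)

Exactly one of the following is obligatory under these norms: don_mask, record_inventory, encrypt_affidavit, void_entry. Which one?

don_mask

Premise 8 is F(~escrow_backup), i.e. O(escrow_backup).
Premise 4 is O(evacuate -> ~escrow_backup); contrapositively O(escrow_backup -> ~evacuate). Since O(escrow_backup) holds, K gives O(~evacuate).
The contrapositive of premise 11 (O(~log_memo -> evacuate)) is O(~evacuate -> log_memo), and O(~evacuate) is already established, so O(log_memo).
The contrapositive of premise 10 (O(~seal_envelope -> ~log_memo)) is O(log_memo -> seal_envelope), and O(log_memo) is already established, so O(seal_envelope).
Premise 7 is O(~record_contract -> ~seal_envelope); contrapositively O(seal_envelope -> record_contract). Since O(seal_envelope) holds, K gives O(record_contract).
The contrapositive of premise 2 (O(log_out -> ~record_contract)) is O(record_contract -> ~log_out), and O(record_contract) is already established, so O(~log_out).
With premise 3, O(~log_out -> don_mask), the K-axiom yields O(don_mask).
So O(don_mask) holds — don_mask is obligatory. None of the other listed options is made obligatory by any chain of premises.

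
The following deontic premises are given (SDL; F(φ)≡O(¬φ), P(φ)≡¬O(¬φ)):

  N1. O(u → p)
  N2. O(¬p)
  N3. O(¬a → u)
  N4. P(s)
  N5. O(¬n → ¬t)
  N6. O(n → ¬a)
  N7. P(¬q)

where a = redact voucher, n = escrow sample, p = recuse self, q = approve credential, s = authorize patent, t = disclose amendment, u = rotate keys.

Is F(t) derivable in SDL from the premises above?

Premise 2 gives O(¬p).
Premise 1, O(u → p), contraposes to O(¬p → ¬u); with O(¬p) we get O(¬u).
The contrapositive of premise 3 (O(¬a → u)) is O(¬u → a), and O(¬u) is already established, so O(a).
Premise 6 is O(n → ¬a); contrapositively O(a → ¬n). Since O(a) holds, K gives O(¬n).
With premise 5, O(¬n → ¬t), the K-axiom yields O(¬t).
Premises 4, 7 do not contribute to this derivation.
So O(¬t) holds, i.e. F(t). The claim follows.

Yes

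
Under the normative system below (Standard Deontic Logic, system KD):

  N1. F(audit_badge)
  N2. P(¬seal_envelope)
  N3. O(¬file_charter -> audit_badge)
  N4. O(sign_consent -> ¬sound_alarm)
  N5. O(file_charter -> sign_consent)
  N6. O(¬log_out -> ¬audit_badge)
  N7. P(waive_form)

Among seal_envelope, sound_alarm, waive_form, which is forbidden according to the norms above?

sound_alarm

Premise 1 is F(audit_badge), i.e. O(¬audit_badge).
Premise 3, O(¬file_charter -> audit_badge), contraposes to O(¬audit_badge -> file_charter); with O(¬audit_badge) we get O(file_charter).
Premise 5 is O(file_charter -> sign_consent); since O(file_charter), deontic closure gives O(sign_consent).
With premise 4, O(sign_consent -> ¬sound_alarm), the K-axiom yields O(¬sound_alarm).
So O(¬sound_alarm) holds, i.e. sound_alarm is forbidden. None of the other listed options is forbidden under the premises.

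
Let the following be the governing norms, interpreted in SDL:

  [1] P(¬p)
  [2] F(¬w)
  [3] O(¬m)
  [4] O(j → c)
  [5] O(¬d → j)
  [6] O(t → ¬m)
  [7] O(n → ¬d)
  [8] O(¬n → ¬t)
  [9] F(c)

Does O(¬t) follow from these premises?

Yes

Premise 9, F(c), is equivalent to O(¬c).
Premise 4 is O(j → c); contrapositively O(¬c → ¬j). Since O(¬c) holds, K gives O(¬j).
Premise 5, O(¬d → j), contraposes to O(¬j → d); with O(¬j) we get O(d).
Premise 7 is O(n → ¬d); contrapositively O(d → ¬n). Since O(d) holds, K gives O(¬n).
Premise 8 is O(¬n → ¬t); since O(¬n), deontic closure gives O(¬t).
Premises 1, 2, 3, 6 do not contribute to this derivation.
So O(¬t) follows.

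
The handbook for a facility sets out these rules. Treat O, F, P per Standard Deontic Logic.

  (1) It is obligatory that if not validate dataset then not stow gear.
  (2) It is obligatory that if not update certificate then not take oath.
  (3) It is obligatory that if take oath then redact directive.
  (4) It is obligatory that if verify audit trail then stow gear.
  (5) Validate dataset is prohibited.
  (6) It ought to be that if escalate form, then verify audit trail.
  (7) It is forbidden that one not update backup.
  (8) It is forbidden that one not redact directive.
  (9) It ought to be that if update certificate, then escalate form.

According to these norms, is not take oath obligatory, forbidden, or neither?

Obligatory

Premise 5 is F(validate_dataset), i.e. O(¬validate_dataset).
With premise 1, O(¬validate_dataset → ¬stow_gear), the K-axiom yields O(¬stow_gear).
Premise 4, O(verify_audit_trail → stow_gear), contraposes to O(¬stow_gear → ¬verify_audit_trail); with O(¬stow_gear) we get O(¬verify_audit_trail).
The contrapositive of premise 6 (O(escalate_form → verify_audit_trail)) is O(¬verify_audit_trail → ¬escalate_form), and O(¬verify_audit_trail) is already established, so O(¬escalate_form).
Premise 9, O(update_certificate → escalate_form), contraposes to O(¬escalate_form → ¬update_certificate); with O(¬escalate_form) we get O(¬update_certificate).
Premise 2 is O(¬update_certificate → ¬take_oath); since O(¬update_certificate), deontic closure gives O(¬take_oath).
Premises 3, 7, 8 do not contribute to this derivation.
Hence ¬take_oath is obligatory.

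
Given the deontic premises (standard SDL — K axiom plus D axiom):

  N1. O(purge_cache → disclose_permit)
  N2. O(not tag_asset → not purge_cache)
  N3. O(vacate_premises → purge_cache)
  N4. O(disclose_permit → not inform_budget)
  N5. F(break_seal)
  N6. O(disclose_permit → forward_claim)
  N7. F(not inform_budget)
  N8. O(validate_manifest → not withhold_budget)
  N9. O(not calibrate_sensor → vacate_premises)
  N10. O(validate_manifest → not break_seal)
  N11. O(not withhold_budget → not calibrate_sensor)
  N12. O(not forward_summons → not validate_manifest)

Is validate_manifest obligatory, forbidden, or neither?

Forbidden

F(not inform_budget) at premise 7 means O(inform_budget).
Premise 4 is O(disclose_permit → not inform_budget); contrapositively O(inform_budget → not disclose_permit). Since O(inform_budget) holds, K gives O(not disclose_permit).
The contrapositive of premise 1 (O(purge_cache → disclose_permit)) is O(not disclose_permit → not purge_cache), and O(not disclose_permit) is already established, so O(not purge_cache).
The contrapositive of premise 3 (O(vacate_premises → purge_cache)) is O(not purge_cache → not vacate_premises), and O(not purge_cache) is already established, so O(not vacate_premises).
Premise 9, O(not calibrate_sensor → vacate_premises), contraposes to O(not vacate_premises → calibrate_sensor); with O(not vacate_premises) we get O(calibrate_sensor).
The contrapositive of premise 11 (O(not withhold_budget → not calibrate_sensor)) is O(calibrate_sensor → withhold_budget), and O(calibrate_sensor) is already established, so O(withhold_budget).
Premise 8 is O(validate_manifest → not withhold_budget); contrapositively O(withhold_budget → not validate_manifest). Since O(withhold_budget) holds, K gives O(not validate_manifest).
Premises 2, 5, 6, 10, 12 do not contribute to this derivation.
Thus O(not validate_manifest), which is F(validate_manifest): validate_manifest is forbidden.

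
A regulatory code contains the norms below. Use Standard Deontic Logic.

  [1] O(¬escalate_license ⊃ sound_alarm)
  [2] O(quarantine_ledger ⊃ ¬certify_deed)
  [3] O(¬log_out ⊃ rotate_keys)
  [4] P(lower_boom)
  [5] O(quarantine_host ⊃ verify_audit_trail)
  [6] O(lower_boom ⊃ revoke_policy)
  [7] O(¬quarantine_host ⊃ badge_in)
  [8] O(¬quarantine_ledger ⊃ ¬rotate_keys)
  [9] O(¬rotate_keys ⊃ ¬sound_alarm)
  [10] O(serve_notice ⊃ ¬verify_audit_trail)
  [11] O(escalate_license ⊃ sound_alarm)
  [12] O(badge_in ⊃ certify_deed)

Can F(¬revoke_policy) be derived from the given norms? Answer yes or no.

Premise 6 is O(lower_boom ⊃ revoke_policy), but O(lower_boom) is not derivable from the premises (the permission P(lower_boom) asserts only ¬O(¬lower_boom), not O(lower_boom)), so it does not yield O(revoke_policy).
No other premise forces O(revoke_policy). An ideal world satisfying every premise can still have ¬revoke_policy true, so F(¬revoke_policy) is not derivable.

No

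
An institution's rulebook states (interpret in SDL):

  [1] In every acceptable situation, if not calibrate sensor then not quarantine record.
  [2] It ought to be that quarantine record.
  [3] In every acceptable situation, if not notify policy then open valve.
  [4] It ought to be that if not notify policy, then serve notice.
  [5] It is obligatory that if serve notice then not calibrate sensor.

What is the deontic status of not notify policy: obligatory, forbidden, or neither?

Premise 2 states O(quarantine_record) outright.
Premise 1, O(¬calibrate_sensor → ¬quarantine_record), contraposes to O(quarantine_record → calibrate_sensor); with O(quarantine_record) we get O(calibrate_sensor).
Premise 5, O(serve_notice → ¬calibrate_sensor), contraposes to O(calibrate_sensor → ¬serve_notice); with O(calibrate_sensor) we get O(¬serve_notice).
Premise 4, O(¬notify_policy → serve_notice), contraposes to O(¬serve_notice → notify_policy); with O(¬serve_notice) we get O(notify_policy).
Premise 3 does not contribute to this derivation.
Thus O(notify_policy), which is F(¬notify_policy): ¬notify_policy is forbidden.

Forbidden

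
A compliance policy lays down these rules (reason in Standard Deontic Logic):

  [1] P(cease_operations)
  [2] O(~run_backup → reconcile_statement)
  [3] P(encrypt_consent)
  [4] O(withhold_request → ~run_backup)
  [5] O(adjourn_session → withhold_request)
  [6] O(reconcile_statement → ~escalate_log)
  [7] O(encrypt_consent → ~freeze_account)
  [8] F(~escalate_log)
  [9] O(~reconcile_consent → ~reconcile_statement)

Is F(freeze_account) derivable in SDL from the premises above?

No

Premise 7 is O(encrypt_consent → ~freeze_account), but O(encrypt_consent) is not derivable from the premises (the permission P(encrypt_consent) asserts only ~O(~encrypt_consent), not O(encrypt_consent)), so it does not yield O(~freeze_account).
No other premise forces O(~freeze_account). An ideal world satisfying every premise can still have freeze_account true, so F(freeze_account) is not derivable.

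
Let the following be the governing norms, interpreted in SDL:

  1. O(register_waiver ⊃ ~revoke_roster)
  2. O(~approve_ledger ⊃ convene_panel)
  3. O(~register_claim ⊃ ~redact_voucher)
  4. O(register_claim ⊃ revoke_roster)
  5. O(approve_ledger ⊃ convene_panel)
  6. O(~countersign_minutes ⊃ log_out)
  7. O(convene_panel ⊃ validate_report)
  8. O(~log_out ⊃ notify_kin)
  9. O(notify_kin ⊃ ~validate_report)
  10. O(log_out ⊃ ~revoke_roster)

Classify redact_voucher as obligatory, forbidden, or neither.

Forbidden

Premises 5 and 2 cover both cases: O(approve_ledger ⊃ convene_panel) and O(~approve_ledger ⊃ convene_panel). Since approve_ledger ∨ ~approve_ledger is a tautology, O(convene_panel) follows.
Premise 7 is O(convene_panel ⊃ validate_report); since O(convene_panel), deontic closure gives O(validate_report).
Premise 9 is O(notify_kin ⊃ ~validate_report); contrapositively O(validate_report ⊃ ~notify_kin). Since O(validate_report) holds, K gives O(~notify_kin).
The contrapositive of premise 8 (O(~log_out ⊃ notify_kin)) is O(~notify_kin ⊃ log_out), and O(~notify_kin) is already established, so O(log_out).
With premise 10, O(log_out ⊃ ~revoke_roster), the K-axiom yields O(~revoke_roster).
Premise 4 is O(register_claim ⊃ revoke_roster); contrapositively O(~revoke_roster ⊃ ~register_claim). Since O(~revoke_roster) holds, K gives O(~register_claim).
Applying K to premise 3 (O(~register_claim ⊃ ~redact_voucher)) and O(~register_claim) yields O(~redact_voucher).
Premises 1, 6 do not contribute to this derivation.
Thus O(~redact_voucher), which is F(redact_voucher): redact_voucher is forbidden.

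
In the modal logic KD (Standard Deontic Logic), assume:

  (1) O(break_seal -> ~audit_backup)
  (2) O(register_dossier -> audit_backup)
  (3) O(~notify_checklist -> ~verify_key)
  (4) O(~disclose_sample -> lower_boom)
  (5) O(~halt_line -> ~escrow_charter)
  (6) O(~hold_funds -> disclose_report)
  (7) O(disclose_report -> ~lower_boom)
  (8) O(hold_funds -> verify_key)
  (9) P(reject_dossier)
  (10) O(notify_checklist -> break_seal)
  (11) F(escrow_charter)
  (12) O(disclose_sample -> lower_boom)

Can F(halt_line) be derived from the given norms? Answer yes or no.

Premise 5 is O(~halt_line -> ~escrow_charter); even if O(~escrow_charter) held, inferring O(~halt_line) would be affirming the consequent — invalid.
No other premise forces O(~halt_line). An ideal world satisfying every premise can still have halt_line true, so F(halt_line) is not derivable.

No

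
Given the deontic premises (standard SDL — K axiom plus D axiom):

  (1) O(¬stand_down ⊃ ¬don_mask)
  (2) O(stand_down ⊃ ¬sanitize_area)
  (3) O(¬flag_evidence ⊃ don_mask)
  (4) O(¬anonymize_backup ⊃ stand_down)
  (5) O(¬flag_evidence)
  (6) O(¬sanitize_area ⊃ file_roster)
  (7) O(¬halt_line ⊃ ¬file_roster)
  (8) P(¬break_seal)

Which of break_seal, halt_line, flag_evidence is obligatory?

halt_line

Premise 5 gives O(¬flag_evidence).
Premise 3 is O(¬flag_evidence ⊃ don_mask); since O(¬flag_evidence), deontic closure gives O(don_mask).
Premise 1 is O(¬stand_down ⊃ ¬don_mask); contrapositively O(don_mask ⊃ stand_down). Since O(don_mask) holds, K gives O(stand_down).
Premise 2 is O(stand_down ⊃ ¬sanitize_area); since O(stand_down), deontic closure gives O(¬sanitize_area).
Applying K to premise 6 (O(¬sanitize_area ⊃ file_roster)) and O(¬sanitize_area) yields O(file_roster).
Premise 7, O(¬halt_line ⊃ ¬file_roster), contraposes to O(file_roster ⊃ halt_line); with O(file_roster) we get O(halt_line).
So O(halt_line) holds — halt_line is obligatory. None of the other listed options is made obligatory by any chain of premises.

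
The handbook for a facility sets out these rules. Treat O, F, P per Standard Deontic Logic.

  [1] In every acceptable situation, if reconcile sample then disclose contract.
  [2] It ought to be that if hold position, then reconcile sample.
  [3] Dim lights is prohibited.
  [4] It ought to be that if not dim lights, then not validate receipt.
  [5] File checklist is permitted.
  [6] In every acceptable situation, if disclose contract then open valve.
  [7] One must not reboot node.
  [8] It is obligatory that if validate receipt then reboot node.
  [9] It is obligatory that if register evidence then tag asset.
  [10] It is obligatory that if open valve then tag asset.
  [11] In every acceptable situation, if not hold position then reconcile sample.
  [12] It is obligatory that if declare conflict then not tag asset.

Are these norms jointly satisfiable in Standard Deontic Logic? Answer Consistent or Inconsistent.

Premise 8 is O(validate_receipt → reboot_node), but O(validate_receipt) is not derivable from the premises, so it does not yield O(reboot_node).
So O(reboot_node) is not derivable, and the apparent clash with O(¬reboot_node) does not arise.
A world satisfying every obligation exists (e.g. declare_conflict=false, dim_lights=false, disclose_contract=true, file_checklist=false, hold_position=false, open_valve=true, reboot_node=false, reconcile_sample=true, register_evidence=false, tag_asset=true, validate_receipt=false); no atom is both obligatory and forbidden, so the set is consistent.

Consistent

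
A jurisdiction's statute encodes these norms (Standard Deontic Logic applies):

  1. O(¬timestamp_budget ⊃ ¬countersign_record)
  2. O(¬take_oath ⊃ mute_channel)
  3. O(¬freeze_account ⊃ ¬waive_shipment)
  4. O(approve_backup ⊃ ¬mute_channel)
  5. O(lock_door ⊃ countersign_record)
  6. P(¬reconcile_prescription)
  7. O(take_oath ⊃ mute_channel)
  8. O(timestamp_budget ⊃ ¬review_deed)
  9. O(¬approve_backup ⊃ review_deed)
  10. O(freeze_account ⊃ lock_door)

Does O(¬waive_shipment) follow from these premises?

Yes

Premises 2 and 7 are O(¬take_oath ⊃ mute_channel) and O(take_oath ⊃ mute_channel); every ideal world satisfies ¬take_oath or take_oath, so in either case mute_channel holds — hence O(mute_channel).
Premise 4 is O(approve_backup ⊃ ¬mute_channel); contrapositively O(mute_channel ⊃ ¬approve_backup). Since O(mute_channel) holds, K gives O(¬approve_backup).
Applying K to premise 9 (O(¬approve_backup ⊃ review_deed)) and O(¬approve_backup) yields O(review_deed).
The contrapositive of premise 8 (O(timestamp_budget ⊃ ¬review_deed)) is O(review_deed ⊃ ¬timestamp_budget), and O(review_deed) is already established, so O(¬timestamp_budget).
With premise 1, O(¬timestamp_budget ⊃ ¬countersign_record), the K-axiom yields O(¬countersign_record).
The contrapositive of premise 5 (O(lock_door ⊃ countersign_record)) is O(¬countersign_record ⊃ ¬lock_door), and O(¬countersign_record) is already established, so O(¬lock_door).
Premise 10, O(freeze_account ⊃ lock_door), contraposes to O(¬lock_door ⊃ ¬freeze_account); with O(¬lock_door) we get O(¬freeze_account).
Premise 3 is O(¬freeze_account ⊃ ¬waive_shipment); since O(¬freeze_account), deontic closure gives O(¬waive_shipment).
Premise 6 does not contribute to this derivation.
So O(¬waive_shipment) follows.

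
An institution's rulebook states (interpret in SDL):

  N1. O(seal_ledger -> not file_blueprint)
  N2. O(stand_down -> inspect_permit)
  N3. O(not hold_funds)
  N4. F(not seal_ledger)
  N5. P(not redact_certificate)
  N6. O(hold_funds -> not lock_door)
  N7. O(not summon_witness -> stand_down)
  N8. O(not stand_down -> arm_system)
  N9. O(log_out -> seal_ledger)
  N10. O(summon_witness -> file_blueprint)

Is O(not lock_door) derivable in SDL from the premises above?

No

Premise 6 is O(hold_funds -> not lock_door), but O(hold_funds) is not derivable from the premises, so it does not yield O(not lock_door).
No other premise forces O(not lock_door). An ideal world satisfying every premise can still have not lock_door false, so O(not lock_door) is not derivable.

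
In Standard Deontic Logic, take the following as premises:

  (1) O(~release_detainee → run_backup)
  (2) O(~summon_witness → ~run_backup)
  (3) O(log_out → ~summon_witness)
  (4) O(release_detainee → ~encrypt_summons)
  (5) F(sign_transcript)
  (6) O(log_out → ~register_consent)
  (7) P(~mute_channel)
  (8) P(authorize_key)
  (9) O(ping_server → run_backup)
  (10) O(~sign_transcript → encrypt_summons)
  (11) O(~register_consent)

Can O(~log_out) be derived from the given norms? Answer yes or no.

F(sign_transcript) at premise 5 means O(~sign_transcript).
From O(~sign_transcript) and premise 10, O(~sign_transcript → encrypt_summons), we obtain O(encrypt_summons).
Premise 4 is O(release_detainee → ~encrypt_summons); contrapositively O(encrypt_summons → ~release_detainee). Since O(encrypt_summons) holds, K gives O(~release_detainee).
Applying K to premise 1 (O(~release_detainee → run_backup)) and O(~release_detainee) yields O(run_backup).
The contrapositive of premise 2 (O(~summon_witness → ~run_backup)) is O(run_backup → summon_witness), and O(run_backup) is already established, so O(summon_witness).
The contrapositive of premise 3 (O(log_out → ~summon_witness)) is O(summon_witness → ~log_out), and O(summon_witness) is already established, so O(~log_out).
Premises 6, 7, 8, 9, 11 do not contribute to this derivation.
So O(~log_out) follows.

Yes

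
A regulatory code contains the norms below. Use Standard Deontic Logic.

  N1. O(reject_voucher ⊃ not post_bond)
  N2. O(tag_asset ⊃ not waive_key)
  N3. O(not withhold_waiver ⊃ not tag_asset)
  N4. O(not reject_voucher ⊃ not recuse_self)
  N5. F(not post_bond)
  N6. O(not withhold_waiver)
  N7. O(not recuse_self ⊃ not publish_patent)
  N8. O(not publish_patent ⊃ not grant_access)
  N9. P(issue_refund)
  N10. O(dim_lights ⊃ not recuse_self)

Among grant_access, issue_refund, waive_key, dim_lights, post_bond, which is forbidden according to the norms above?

F(not post_bond) at premise 5 means O(post_bond).
Premise 1 is O(reject_voucher ⊃ not post_bond); contrapositively O(post_bond ⊃ not reject_voucher). Since O(post_bond) holds, K gives O(not reject_voucher).
With premise 4, O(not reject_voucher ⊃ not recuse_self), the K-axiom yields O(not recuse_self).
Premise 7 is O(not recuse_self ⊃ not publish_patent); since O(not recuse_self), deontic closure gives O(not publish_patent).
With premise 8, O(not publish_patent ⊃ not grant_access), the K-axiom yields O(not grant_access).
So O(not grant_access) holds, i.e. grant_access is forbidden. None of the other listed options is forbidden under the premises.

grant_access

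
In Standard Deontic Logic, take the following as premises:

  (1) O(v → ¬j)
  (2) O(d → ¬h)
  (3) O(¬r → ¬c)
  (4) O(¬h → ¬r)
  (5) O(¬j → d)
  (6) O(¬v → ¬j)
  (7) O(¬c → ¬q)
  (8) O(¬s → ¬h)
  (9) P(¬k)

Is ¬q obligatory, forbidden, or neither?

Obligatory

By case analysis on ¬v: premise 6 gives O(¬v → ¬j) and premise 1 gives O(v → ¬j), so O(¬j) either way.
Premise 5 is O(¬j → d); since O(¬j), deontic closure gives O(d).
With premise 2, O(d → ¬h), the K-axiom yields O(¬h).
From O(¬h) and premise 4, O(¬h → ¬r), we obtain O(¬r).
With premise 3, O(¬r → ¬c), the K-axiom yields O(¬c).
From O(¬c) and premise 7, O(¬c → ¬q), we obtain O(¬q).
Premises 8, 9 do not contribute to this derivation.
Hence ¬q is obligatory.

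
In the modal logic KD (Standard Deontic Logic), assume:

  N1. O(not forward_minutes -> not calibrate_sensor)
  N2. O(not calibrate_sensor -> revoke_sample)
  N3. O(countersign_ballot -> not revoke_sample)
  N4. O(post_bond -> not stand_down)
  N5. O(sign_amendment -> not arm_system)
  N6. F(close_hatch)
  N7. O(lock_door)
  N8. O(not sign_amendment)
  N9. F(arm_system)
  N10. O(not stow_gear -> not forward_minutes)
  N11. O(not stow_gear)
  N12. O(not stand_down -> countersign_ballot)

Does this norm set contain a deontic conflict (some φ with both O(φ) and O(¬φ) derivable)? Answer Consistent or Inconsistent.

Premise 5 is O(sign_amendment -> not arm_system); even if O(not arm_system) held, inferring O(sign_amendment) would be affirming the consequent — invalid.
So O(sign_amendment) is not derivable, and the apparent clash with O(not sign_amendment) does not arise.
A world satisfying every obligation exists (e.g. arm_system=false, calibrate_sensor=false, close_hatch=false, countersign_ballot=false, forward_minutes=false, lock_door=true, post_bond=false, revoke_sample=true, sign_amendment=false, stand_down=true, stow_gear=false); no atom is both obligatory and forbidden, so the set is consistent.

Consistent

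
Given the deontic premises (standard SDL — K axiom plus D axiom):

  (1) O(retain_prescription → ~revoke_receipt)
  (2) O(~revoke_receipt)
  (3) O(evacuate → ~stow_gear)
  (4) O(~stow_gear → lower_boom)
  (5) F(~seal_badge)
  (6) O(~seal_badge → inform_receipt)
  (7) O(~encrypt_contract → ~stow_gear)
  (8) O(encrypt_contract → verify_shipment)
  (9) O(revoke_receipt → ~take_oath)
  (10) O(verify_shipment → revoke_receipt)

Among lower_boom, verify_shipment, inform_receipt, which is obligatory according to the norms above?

Premise 2 gives O(~revoke_receipt).
The contrapositive of premise 10 (O(verify_shipment → revoke_receipt)) is O(~revoke_receipt → ~verify_shipment), and O(~revoke_receipt) is already established, so O(~verify_shipment).
Premise 8, O(encrypt_contract → verify_shipment), contraposes to O(~verify_shipment → ~encrypt_contract); with O(~verify_shipment) we get O(~encrypt_contract).
From O(~encrypt_contract) and premise 7, O(~encrypt_contract → ~stow_gear), we obtain O(~stow_gear).
With premise 4, O(~stow_gear → lower_boom), the K-axiom yields O(lower_boom).
So O(lower_boom) holds — lower_boom is obligatory. None of the other listed options is made obligatory by any chain of premises.

lower_boom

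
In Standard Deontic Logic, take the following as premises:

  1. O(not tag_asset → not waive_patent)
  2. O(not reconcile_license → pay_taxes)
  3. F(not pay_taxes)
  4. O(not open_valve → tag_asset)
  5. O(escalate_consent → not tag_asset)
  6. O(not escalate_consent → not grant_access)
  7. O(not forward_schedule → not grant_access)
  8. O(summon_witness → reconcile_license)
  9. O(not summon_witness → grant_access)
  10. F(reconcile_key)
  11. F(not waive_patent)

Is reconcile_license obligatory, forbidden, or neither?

Obligatory

Premise 11 is F(not waive_patent), i.e. O(waive_patent).
Premise 1, O(not tag_asset → not waive_patent), contraposes to O(waive_patent → tag_asset); with O(waive_patent) we get O(tag_asset).
Premise 5, O(escalate_consent → not tag_asset), contraposes to O(tag_asset → not escalate_consent); with O(tag_asset) we get O(not escalate_consent).
Premise 6 is O(not escalate_consent → not grant_access); since O(not escalate_consent), deontic closure gives O(not grant_access).
Premise 9 is O(not summon_witness → grant_access); contrapositively O(not grant_access → summon_witness). Since O(not grant_access) holds, K gives O(summon_witness).
With premise 8, O(summon_witness → reconcile_license), the K-axiom yields O(reconcile_license).
Premises 2, 3, 4, 7, 10 do not contribute to this derivation.
Hence reconcile_license is obligatory.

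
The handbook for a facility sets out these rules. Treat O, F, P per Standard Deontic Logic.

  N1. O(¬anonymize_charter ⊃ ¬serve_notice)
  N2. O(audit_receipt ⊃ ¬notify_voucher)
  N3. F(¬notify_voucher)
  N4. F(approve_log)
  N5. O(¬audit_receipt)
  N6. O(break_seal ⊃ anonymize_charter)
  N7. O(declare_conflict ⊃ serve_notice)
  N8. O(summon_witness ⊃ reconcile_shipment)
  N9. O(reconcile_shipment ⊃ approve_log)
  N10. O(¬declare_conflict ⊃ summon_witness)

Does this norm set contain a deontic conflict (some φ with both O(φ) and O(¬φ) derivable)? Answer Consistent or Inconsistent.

Premise 2 is O(audit_receipt ⊃ ¬notify_voucher), but O(audit_receipt) is not derivable from the premises, so it does not yield O(¬notify_voucher).
So O(¬notify_voucher) is not derivable, and the apparent clash with O(notify_voucher) does not arise.
A world satisfying every obligation exists (e.g. anonymize_charter=true, approve_log=false, audit_receipt=false, break_seal=false, declare_conflict=true, notify_voucher=true, reconcile_shipment=false, serve_notice=true, summon_witness=false); no atom is both obligatory and forbidden, so the set is consistent.

Consistent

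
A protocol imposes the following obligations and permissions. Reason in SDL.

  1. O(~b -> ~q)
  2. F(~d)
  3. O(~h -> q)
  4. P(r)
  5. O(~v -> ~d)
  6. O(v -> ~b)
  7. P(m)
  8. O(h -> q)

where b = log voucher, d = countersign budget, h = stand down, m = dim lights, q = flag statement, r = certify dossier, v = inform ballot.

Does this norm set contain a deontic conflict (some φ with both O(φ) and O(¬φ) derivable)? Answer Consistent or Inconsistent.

Premises 3 and 8 are O(~h -> q) and O(h -> q); every ideal world satisfies ~h or h, so in either case q holds — hence O(q).
The contrapositive of premise 1 (O(~b -> ~q)) is O(q -> b), and O(q) is already established, so O(b).
Premise 6 is O(v -> ~b); contrapositively O(b -> ~v). Since O(b) holds, K gives O(~v).
From O(~v) and premise 5, O(~v -> ~d), we obtain O(~d).
But premise 2, F(~d), means O(d).
We now have both O(~d) and O(d) — d is simultaneously obligatory and forbidden, violating the D-axiom.

Inconsistent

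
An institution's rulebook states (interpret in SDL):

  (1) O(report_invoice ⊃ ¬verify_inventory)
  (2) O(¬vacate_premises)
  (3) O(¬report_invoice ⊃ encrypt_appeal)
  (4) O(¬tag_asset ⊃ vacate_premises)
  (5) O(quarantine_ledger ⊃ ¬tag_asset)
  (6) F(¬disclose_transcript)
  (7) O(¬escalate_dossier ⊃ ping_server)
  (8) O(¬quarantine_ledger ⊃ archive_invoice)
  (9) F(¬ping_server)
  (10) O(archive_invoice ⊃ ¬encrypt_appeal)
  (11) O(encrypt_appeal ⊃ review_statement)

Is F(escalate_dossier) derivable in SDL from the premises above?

No

Premise 7 is O(¬escalate_dossier ⊃ ping_server); even if O(ping_server) held, inferring O(¬escalate_dossier) would be affirming the consequent — invalid.
No other premise forces O(¬escalate_dossier). An ideal world satisfying every premise can still have escalate_dossier true, so F(escalate_dossier) is not derivable.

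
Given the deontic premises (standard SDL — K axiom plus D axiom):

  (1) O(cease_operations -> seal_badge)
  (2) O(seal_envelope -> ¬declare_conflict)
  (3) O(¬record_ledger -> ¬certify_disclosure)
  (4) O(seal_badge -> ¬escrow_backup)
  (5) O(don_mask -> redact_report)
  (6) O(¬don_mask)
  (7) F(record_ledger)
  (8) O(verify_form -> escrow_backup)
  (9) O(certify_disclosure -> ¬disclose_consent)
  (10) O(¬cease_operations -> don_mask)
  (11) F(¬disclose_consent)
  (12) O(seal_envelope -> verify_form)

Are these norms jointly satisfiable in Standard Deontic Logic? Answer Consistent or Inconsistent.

Premise 9 is O(certify_disclosure -> ¬disclose_consent), but O(certify_disclosure) is not derivable from the premises, so it does not yield O(¬disclose_consent).
So O(¬disclose_consent) is not derivable, and the apparent clash with O(disclose_consent) does not arise.
A world satisfying every obligation exists (e.g. cease_operations=true, certify_disclosure=false, declare_conflict=false, disclose_consent=true, don_mask=false, escrow_backup=false, record_ledger=false, redact_report=false, seal_badge=true, seal_envelope=false, verify_form=false); no atom is both obligatory and forbidden, so the set is consistent.

Consistent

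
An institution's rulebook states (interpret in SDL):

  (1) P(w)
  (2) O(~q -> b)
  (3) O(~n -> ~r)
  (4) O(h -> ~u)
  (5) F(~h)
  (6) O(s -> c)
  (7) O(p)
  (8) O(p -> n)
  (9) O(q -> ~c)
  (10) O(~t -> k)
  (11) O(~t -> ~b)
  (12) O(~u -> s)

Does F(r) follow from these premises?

Premise 3 is O(~n -> ~r), but O(~n) is not derivable from the premises, so it does not yield O(~r).
No other premise forces O(~r). An ideal world satisfying every premise can still have r true, so F(r) is not derivable.

No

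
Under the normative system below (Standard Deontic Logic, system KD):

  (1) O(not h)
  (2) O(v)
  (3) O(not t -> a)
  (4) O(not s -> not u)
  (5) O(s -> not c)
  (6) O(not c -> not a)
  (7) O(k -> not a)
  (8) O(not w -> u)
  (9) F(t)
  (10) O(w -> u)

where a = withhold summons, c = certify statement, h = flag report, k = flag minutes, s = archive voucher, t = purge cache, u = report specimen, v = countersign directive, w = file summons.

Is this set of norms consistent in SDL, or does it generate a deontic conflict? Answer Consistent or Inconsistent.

Inconsistent

Premises 10 and 8 cover both cases: O(w -> u) and O(not w -> u). Since w ∨ not w is a tautology, O(u) follows.
Premise 4, O(not s -> not u), contraposes to O(u -> s); with O(u) we get O(s).
Applying K to premise 5 (O(s -> not c)) and O(s) yields O(not c).
Premise 6 is O(not c -> not a); since O(not c), deontic closure gives O(not a).
The contrapositive of premise 3 (O(not t -> a)) is O(not a -> t), and O(not a) is already established, so O(t).
However, F(t) at premise 9 amounts to O(not t).
We now have both O(t) and O(not t) — t is simultaneously obligatory and forbidden, violating the D-axiom.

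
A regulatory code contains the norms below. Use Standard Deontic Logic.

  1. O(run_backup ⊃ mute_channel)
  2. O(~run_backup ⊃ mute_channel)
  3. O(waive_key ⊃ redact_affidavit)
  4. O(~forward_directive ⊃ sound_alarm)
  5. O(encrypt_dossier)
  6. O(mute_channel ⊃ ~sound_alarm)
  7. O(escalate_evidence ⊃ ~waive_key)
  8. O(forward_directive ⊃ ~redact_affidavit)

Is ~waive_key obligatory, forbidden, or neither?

Premises 1 and 2 are O(run_backup ⊃ mute_channel) and O(~run_backup ⊃ mute_channel); every ideal world satisfies run_backup or ~run_backup, so in either case mute_channel holds — hence O(mute_channel).
With premise 6, O(mute_channel ⊃ ~sound_alarm), the K-axiom yields O(~sound_alarm).
The contrapositive of premise 4 (O(~forward_directive ⊃ sound_alarm)) is O(~sound_alarm ⊃ forward_directive), and O(~sound_alarm) is already established, so O(forward_directive).
Applying K to premise 8 (O(forward_directive ⊃ ~redact_affidavit)) and O(forward_directive) yields O(~redact_affidavit).
Premise 3, O(waive_key ⊃ redact_affidavit), contraposes to O(~redact_affidavit ⊃ ~waive_key); with O(~redact_affidavit) we get O(~waive_key).
Premises 5, 7 do not contribute to this derivation.
Hence ~waive_key is obligatory.

Obligatory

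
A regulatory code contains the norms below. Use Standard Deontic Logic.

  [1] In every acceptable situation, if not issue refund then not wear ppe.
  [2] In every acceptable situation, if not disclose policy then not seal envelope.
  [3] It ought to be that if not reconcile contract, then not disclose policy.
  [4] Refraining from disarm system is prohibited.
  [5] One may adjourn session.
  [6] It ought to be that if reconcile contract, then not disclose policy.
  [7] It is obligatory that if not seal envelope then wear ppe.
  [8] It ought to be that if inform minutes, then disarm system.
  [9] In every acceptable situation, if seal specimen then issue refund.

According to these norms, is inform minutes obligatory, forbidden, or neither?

Premise 8 is O(inform_minutes → disarm_system); even if O(disarm_system) held, inferring O(inform_minutes) would be affirming the consequent — invalid.
No premise or chain of K-axiom applications forces O(inform_minutes), and none forces O(¬inform_minutes). So inform_minutes is neither obligatory nor forbidden under these norms.

Neither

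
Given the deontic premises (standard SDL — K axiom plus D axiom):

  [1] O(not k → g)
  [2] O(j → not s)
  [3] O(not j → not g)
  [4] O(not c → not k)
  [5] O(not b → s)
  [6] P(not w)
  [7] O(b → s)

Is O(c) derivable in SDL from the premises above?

By case analysis on b: premise 7 gives O(b → s) and premise 5 gives O(not b → s), so O(s) either way.
Premise 2, O(j → not s), contraposes to O(s → not j); with O(s) we get O(not j).
Premise 3 is O(not j → not g); since O(not j), deontic closure gives O(not g).
Premise 1 is O(not k → g); contrapositively O(not g → k). Since O(not g) holds, K gives O(k).
The contrapositive of premise 4 (O(not c → not k)) is O(k → c), and O(k) is already established, so O(c).
Premise 6 does not contribute to this derivation.
So O(c) follows.

Yes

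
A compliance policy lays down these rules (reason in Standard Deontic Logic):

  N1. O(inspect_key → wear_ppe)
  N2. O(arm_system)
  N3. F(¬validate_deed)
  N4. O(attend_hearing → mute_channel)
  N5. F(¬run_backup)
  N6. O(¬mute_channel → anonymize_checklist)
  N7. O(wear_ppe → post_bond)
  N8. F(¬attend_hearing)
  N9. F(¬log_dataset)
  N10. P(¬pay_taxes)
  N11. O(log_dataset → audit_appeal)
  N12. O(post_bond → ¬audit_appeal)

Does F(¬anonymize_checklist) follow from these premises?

Premise 6 is O(¬mute_channel → anonymize_checklist), but O(¬mute_channel) is not derivable from the premises, so it does not yield O(anonymize_checklist).
No other premise forces O(anonymize_checklist). An ideal world satisfying every premise can still have ¬anonymize_checklist true, so F(¬anonymize_checklist) is not derivable.

No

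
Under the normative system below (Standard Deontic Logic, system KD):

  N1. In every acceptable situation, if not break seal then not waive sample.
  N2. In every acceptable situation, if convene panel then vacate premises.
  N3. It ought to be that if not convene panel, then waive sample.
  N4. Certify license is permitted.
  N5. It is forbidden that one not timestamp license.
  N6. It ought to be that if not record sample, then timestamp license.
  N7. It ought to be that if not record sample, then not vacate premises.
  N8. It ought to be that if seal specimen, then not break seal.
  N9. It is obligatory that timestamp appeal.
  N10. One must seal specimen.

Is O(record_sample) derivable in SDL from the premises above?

Yes

From premise 10 we have O(seal_specimen).
Premise 8 is O(seal_specimen → ¬break_seal); since O(seal_specimen), deontic closure gives O(¬break_seal).
From O(¬break_seal) and premise 1, O(¬break_seal → ¬waive_sample), we obtain O(¬waive_sample).
The contrapositive of premise 3 (O(¬convene_panel → waive_sample)) is O(¬waive_sample → convene_panel), and O(¬waive_sample) is already established, so O(convene_panel).
Applying K to premise 2 (O(convene_panel → vacate_premises)) and O(convene_panel) yields O(vacate_premises).
The contrapositive of premise 7 (O(¬record_sample → ¬vacate_premises)) is O(vacate_premises → record_sample), and O(vacate_premises) is already established, so O(record_sample).
Premises 4, 5, 6, 9 do not contribute to this derivation.
So O(record_sample) follows.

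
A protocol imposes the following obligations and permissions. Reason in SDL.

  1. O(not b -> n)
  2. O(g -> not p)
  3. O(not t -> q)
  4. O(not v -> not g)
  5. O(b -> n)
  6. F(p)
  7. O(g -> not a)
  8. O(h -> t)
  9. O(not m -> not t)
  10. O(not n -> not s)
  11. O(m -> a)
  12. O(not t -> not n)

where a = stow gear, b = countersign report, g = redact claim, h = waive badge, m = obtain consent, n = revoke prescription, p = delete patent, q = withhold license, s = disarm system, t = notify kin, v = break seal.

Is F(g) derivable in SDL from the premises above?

Premises 5 and 1 cover both cases: O(b -> n) and O(not b -> n). Since b ∨ not b is a tautology, O(n) follows.
Premise 12, O(not t -> not n), contraposes to O(n -> t); with O(n) we get O(t).
Premise 9, O(not m -> not t), contraposes to O(t -> m); with O(t) we get O(m).
Premise 11 is O(m -> a); since O(m), deontic closure gives O(a).
Premise 7, O(g -> not a), contraposes to O(a -> not g); with O(a) we get O(not g).
Premises 2, 3, 4, 6, 8, 10 do not contribute to this derivation.
So O(not g) holds, i.e. F(g). The claim follows.

Yes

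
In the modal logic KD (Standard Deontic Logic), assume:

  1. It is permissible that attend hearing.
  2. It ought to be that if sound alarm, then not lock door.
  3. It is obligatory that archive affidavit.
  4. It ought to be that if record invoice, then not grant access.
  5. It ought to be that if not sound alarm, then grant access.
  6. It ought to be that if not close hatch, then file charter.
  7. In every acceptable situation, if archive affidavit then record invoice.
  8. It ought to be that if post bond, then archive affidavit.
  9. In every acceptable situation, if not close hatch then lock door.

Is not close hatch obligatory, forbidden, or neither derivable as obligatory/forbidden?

Forbidden

From premise 3 we have O(archive_affidavit).
Applying K to premise 7 (O(archive_affidavit → record_invoice)) and O(archive_affidavit) yields O(record_invoice).
Applying K to premise 4 (O(record_invoice → ¬grant_access)) and O(record_invoice) yields O(¬grant_access).
Premise 5 is O(¬sound_alarm → grant_access); contrapositively O(¬grant_access → sound_alarm). Since O(¬grant_access) holds, K gives O(sound_alarm).
Applying K to premise 2 (O(sound_alarm → ¬lock_door)) and O(sound_alarm) yields O(¬lock_door).
The contrapositive of premise 9 (O(¬close_hatch → lock_door)) is O(¬lock_door → close_hatch), and O(¬lock_door) is already established, so O(close_hatch).
Premises 1, 6, 8 do not contribute to this derivation.
Thus O(close_hatch), which is F(¬close_hatch): ¬close_hatch is forbidden.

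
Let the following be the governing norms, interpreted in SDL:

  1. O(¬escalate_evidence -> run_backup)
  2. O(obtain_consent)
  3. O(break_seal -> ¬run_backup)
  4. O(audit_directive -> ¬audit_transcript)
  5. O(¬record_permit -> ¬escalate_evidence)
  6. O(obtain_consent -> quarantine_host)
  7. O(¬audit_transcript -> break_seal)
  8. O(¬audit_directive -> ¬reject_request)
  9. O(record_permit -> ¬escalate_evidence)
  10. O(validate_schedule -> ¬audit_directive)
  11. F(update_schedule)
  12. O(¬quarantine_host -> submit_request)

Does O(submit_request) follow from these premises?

Premise 12 is O(¬quarantine_host -> submit_request), but O(¬quarantine_host) is not derivable from the premises, so it does not yield O(submit_request).
No other premise forces O(submit_request). An ideal world satisfying every premise can still have submit_request false, so O(submit_request) is not derivable.

No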